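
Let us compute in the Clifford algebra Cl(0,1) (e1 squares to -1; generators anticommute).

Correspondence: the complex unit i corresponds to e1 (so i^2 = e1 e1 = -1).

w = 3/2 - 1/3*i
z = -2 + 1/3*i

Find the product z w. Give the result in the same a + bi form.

In blades: z = -2 + 1/3*e1, w = 3/2 - 1/3*e1.
Distribute z over w term by term (generator squares from the signature, products reordered to ascending indices): (-2)*w = -3 + 2/3*e1; (1/3*e1)*w = 1/9 + 1/2*e1.
Sum: -26/9 + 7/6*e1; translating back through the correspondence:
Answer: -26/9 + 7/6*i


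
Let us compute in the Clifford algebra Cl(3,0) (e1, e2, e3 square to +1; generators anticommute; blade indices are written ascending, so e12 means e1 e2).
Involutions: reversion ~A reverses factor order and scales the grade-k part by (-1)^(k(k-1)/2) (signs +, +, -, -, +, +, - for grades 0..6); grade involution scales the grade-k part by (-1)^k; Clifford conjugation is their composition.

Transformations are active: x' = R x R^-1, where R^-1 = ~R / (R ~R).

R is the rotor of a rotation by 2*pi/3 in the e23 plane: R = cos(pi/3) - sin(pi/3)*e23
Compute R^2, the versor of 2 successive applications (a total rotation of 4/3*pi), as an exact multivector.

Rotor phase runs at HALF the rotation angle; powers of one rotor simply add phase, so after 2 steps in e23 the phase is 2*pi/3 = 2*pi/3 and R^2 = cos(2*pi/3) - sin(2*pi/3)*e23.
cos(2*pi/3) = -1/2 and sin(2*pi/3) = sqrt(3)/2, so R^2 = -1/2 - sqrt(3)/2*e23. The net rotation is 4/3*pi; the rotor keeps the half-angle phase exactly.
Answer: -1/2 - sqrt(3)/2*e23


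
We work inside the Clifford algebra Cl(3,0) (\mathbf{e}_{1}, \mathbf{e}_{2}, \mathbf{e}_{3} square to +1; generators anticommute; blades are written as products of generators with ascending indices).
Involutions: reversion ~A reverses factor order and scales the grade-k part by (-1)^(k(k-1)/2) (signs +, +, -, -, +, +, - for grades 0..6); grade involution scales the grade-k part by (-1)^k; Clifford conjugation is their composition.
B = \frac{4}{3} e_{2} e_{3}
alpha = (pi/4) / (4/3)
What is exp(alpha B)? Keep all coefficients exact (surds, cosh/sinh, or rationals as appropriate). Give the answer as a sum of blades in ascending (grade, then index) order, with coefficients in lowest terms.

B^2 = (\frac{4}{3})^2*(e_{2} e_{3})^2 = \frac{16}{9}*(-1) = -\frac{16}{9} (a basis 2-blade squares to minus the product of its generators' squares).
B^2 = -\frac{16}{9} — a negative square means the series sums to a rotation: l = \frac{4}{3}, alpha*l = \frac{\pi}{4}, so exp(alpha B) = cos(\frac{\pi}{4}) + (sin(\frac{\pi}{4})/(\frac{4}{3}))*B = \frac{\sqrt{2}}{2} + (\frac{3 \sqrt{2}}{8})*B.
Answer: \frac{\sqrt{2}}{2} + \frac{\sqrt{2}}{2} e_{2} e_{3}


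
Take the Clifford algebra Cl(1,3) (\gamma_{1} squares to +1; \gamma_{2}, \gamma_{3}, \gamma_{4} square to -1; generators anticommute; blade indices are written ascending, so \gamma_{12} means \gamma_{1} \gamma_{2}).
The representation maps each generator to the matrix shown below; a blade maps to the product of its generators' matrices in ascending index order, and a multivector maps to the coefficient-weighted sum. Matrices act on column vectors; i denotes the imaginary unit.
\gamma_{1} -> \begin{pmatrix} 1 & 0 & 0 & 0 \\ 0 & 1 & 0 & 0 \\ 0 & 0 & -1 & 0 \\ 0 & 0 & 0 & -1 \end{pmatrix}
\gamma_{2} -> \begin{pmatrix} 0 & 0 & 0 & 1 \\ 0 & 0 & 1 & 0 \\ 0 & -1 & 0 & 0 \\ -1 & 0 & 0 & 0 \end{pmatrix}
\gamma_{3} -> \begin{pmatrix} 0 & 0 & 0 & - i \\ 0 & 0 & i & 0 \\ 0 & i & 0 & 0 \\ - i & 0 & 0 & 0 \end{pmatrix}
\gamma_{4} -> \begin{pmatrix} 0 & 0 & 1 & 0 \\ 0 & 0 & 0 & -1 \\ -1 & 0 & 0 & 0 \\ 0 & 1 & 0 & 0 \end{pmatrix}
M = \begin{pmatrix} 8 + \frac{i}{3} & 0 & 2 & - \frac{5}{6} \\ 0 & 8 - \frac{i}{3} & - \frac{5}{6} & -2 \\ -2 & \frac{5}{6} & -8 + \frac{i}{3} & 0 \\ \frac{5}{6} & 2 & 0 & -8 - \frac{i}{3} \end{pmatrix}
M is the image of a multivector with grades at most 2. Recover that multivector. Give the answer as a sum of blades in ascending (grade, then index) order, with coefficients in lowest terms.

Method: the blade images are trace-orthogonal — tr(rho(e_A) rho(e_B)^-1) = 4 if A = B and 0 otherwise — and rho(e_A)^-1 = (e_A)^2 * rho(e_A) with (e_A)^2 = +1 or -1, so the coefficient of e_A in the preimage is (e_A)^2 * tr(M rho(e_A))/4.
Nonzero projections over blades of grade <= 2: \gamma_{1}: (\gamma_{1})^2 = +1, tr(M rho(\gamma_{1})) = 32, coefficient 8; \gamma_{2}: (\gamma_{2})^2 = -1, tr(M rho(\gamma_{2})) = \frac{10}{3}, coefficient -\frac{5}{6}; \gamma_{4}: (\gamma_{4})^2 = -1, tr(M rho(\gamma_{4})) = -8, coefficient 2; \gamma_{23}: (\gamma_{23})^2 = -1, tr(M rho(\gamma_{23})) = \frac{4}{3}, coefficient -\frac{1}{3}. Every other blade of grade <= 2 projects to 0.
Answer: 8 \gamma_{1} - \frac{5}{6} \gamma_{2} + 2 \gamma_{4} - \frac{1}{3} \gamma_{23}


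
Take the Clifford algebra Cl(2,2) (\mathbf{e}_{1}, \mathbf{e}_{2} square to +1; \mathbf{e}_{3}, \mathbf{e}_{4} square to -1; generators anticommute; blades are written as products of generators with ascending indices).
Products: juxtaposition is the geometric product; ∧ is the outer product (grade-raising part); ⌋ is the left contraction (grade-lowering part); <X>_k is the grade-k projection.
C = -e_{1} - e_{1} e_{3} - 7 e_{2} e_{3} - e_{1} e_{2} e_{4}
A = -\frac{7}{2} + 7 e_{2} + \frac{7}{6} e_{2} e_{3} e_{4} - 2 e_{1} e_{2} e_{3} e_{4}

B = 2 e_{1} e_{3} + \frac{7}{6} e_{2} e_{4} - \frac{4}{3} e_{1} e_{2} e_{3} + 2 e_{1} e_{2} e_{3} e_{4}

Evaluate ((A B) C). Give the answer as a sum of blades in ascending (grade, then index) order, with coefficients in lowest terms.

step 1: -4 + \frac{7}{3} e_{1} - \frac{49}{36} e_{3} + \frac{11}{2} e_{4} + \frac{14}{3} e_{1} e_{3} + \frac{14}{9} e_{1} e_{4} - \frac{1}{12} e_{2} e_{4} - \frac{28}{3} e_{1} e_{2} e_{3} - \frac{7}{3} e_{1} e_{2} e_{4} - 14 e_{1} e_{3} e_{4} - 7 e_{1} e_{2} e_{3} e_{4}
step 2: -\frac{14}{3} + \frac{637}{9} e_{1} + \frac{7}{4} e_{2} + \frac{28}{3} e_{3} + \frac{140}{9} e_{4} - \frac{163}{6} e_{1} e_{2} + \frac{95}{36} e_{1} e_{3} + \frac{109}{2} e_{1} e_{4} + \frac{70}{3} e_{2} e_{3} - 7 e_{2} e_{4} + \frac{133}{36} e_{3} e_{4} - \frac{49}{3} e_{1} e_{2} e_{3} + \frac{1225}{12} e_{1} e_{2} e_{4} + \frac{65}{6} e_{1} e_{3} e_{4} - \frac{105}{2} e_{2} e_{3} e_{4} - \frac{173}{18} e_{1} e_{2} e_{3} e_{4}
Answer: -\frac{14}{3} + \frac{637}{9} e_{1} + \frac{7}{4} e_{2} + \frac{28}{3} e_{3} + \frac{140}{9} e_{4} - \frac{163}{6} e_{1} e_{2} + \frac{95}{36} e_{1} e_{3} + \frac{109}{2} e_{1} e_{4} + \frac{70}{3} e_{2} e_{3} - 7 e_{2} e_{4} + \frac{133}{36} e_{3} e_{4} - \frac{49}{3} e_{1} e_{2} e_{3} + \frac{1225}{12} e_{1} e_{2} e_{4} + \frac{65}{6} e_{1} e_{3} e_{4} - \frac{105}{2} e_{2} e_{3} e_{4} - \frac{173}{18} e_{1} e_{2} e_{3} e_{4}


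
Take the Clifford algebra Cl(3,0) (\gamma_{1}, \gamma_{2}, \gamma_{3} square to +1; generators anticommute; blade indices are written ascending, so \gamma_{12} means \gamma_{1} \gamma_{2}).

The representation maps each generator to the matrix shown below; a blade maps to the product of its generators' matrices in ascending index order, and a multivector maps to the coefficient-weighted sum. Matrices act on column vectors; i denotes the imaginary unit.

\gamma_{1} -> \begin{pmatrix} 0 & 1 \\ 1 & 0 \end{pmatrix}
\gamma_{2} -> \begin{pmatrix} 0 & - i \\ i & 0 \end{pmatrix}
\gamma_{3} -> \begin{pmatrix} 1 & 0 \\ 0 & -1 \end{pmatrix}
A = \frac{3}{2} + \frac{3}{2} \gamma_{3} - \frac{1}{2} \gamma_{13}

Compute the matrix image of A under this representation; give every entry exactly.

Bivector images (products of the table entries): rho(\gamma_{13}) = rho(\gamma_{1})rho(\gamma_{3}) = \begin{pmatrix} 0 & -1 \\ 1 & 0 \end{pmatrix}.
M = (\frac{3}{2})*1 + (\frac{3}{2})*rho(\gamma_{3}) + (-\frac{1}{2})*rho(\gamma_{13}), summed entrywise (1 is the identity matrix):
Answer: \begin{pmatrix} 3 & \frac{1}{2} \\ - \frac{1}{2} & 0 \end{pmatrix}


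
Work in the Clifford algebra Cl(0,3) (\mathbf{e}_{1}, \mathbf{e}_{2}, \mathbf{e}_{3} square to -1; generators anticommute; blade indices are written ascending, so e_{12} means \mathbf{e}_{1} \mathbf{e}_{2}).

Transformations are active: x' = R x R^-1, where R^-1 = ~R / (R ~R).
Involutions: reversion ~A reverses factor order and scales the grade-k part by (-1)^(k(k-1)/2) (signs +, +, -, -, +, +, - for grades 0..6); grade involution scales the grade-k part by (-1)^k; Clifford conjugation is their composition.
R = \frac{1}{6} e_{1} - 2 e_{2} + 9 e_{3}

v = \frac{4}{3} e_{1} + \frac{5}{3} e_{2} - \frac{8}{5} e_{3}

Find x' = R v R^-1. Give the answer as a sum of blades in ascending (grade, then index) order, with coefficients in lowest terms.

~R = \frac{1}{6} e_{1} - 2 e_{2} + 9 e_{3}, and R ~R = -\frac{3061}{36}, so R^-1 = ~R / (-\frac{3061}{36}).
R v = \frac{788}{45} + \frac{53}{18} e_{12} - \frac{184}{15} e_{13} - \frac{59}{5} e_{23}
Answer: -\frac{64372}{45915} e_{1} - \frac{38701}{45915} e_{2} - \frac{32248}{15305} e_{3}


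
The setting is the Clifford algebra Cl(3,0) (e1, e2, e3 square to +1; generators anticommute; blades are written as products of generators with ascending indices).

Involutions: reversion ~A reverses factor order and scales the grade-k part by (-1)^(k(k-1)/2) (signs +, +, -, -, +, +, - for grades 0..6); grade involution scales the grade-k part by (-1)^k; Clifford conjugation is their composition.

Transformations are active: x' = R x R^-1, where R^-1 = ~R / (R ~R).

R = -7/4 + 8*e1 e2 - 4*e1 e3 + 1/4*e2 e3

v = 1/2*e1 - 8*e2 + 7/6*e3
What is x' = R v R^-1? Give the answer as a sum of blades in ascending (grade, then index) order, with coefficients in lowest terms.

~R = -7/4 - 8*e1 e2 + 4*e1 e3 - 1/4*e2 e3, and R ~R = 665/8, so R^-1 = ~R / (665/8).
R v = -1669/24*e1 + 247/24*e2 + 47/24*e3 - 541/24*e1 e2 e3
Answer: 3049/1330*e1 + 4307/798*e2 - 3716/665*e3


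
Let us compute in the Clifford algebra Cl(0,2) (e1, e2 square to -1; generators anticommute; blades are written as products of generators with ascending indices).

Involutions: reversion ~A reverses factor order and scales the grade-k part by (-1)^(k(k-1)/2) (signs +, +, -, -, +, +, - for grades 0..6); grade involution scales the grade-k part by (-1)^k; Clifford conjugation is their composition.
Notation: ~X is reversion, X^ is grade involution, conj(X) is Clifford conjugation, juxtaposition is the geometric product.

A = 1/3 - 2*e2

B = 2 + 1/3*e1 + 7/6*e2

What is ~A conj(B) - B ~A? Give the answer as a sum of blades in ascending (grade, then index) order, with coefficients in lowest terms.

first term: -5/3 - 1/9*e1 - 79/18*e2 - 2/3*e1 e2
second term: 3 + 1/9*e1 - 65/18*e2 - 2/3*e1 e2
Answer: -14/3 - 2/9*e1 - 7/9*e2


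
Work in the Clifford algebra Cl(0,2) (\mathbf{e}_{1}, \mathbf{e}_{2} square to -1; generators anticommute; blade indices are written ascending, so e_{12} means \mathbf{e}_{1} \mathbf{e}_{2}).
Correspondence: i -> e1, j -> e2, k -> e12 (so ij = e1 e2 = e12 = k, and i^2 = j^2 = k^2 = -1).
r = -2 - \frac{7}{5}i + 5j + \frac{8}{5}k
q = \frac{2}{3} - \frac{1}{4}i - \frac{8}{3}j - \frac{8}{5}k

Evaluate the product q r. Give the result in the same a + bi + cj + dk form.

In blades: q = \frac{2}{3} - \frac{1}{4} e_{1} - \frac{8}{3} e_{2} - \frac{8}{5} e_{12}, r = -2 - \frac{7}{5} e_{1} + 5 e_{2} + \frac{8}{5} e_{12}.
Distribute q over r term by term (generator squares from the signature, products reordered to ascending indices): (\frac{2}{3})*r = -\frac{4}{3} - \frac{14}{15} e_{1} + \frac{10}{3} e_{2} + \frac{16}{15} e_{12}; (-\frac{1}{4} e_{1})*r = -\frac{7}{20} + \frac{1}{2} e_{1} + \frac{2}{5} e_{2} - \frac{5}{4} e_{12}; (-\frac{8}{3} e_{2})*r = \frac{40}{3} - \frac{64}{15} e_{1} + \frac{16}{3} e_{2} - \frac{56}{15} e_{12}; (-\frac{8}{5} e_{12})*r = \frac{64}{25} + 8 e_{1} + \frac{56}{25} e_{2} + \frac{16}{5} e_{12}.
Sum: \frac{1421}{100} + \frac{33}{10} e_{1} + \frac{848}{75} e_{2} - \frac{43}{60} e_{12}; translating back through the correspondence:
Answer: \frac{1421}{100} + \frac{33}{10}i + \frac{848}{75}j - \frac{43}{60}k


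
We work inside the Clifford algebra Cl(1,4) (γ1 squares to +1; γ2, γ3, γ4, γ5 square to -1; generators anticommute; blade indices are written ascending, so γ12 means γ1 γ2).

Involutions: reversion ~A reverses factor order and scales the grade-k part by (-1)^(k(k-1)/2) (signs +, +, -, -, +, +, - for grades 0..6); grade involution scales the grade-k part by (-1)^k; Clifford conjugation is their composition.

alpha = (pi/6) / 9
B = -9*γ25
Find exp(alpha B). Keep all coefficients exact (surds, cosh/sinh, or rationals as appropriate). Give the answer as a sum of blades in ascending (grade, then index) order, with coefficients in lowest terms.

B^2 = (-9)^2*(γ25)^2 = 81*(-1) = -81 (a basis 2-blade squares to minus the product of its generators' squares).
B^2 = -81 — since the square is negative, the closed form is circular: l = 9, alpha*l = pi/6, so exp(alpha B) = cos(pi/6) + (sin(pi/6)/9)*B = sqrt(3)/2 + (1/18)*B.
Answer: sqrt(3)/2 - 1/2*γ25


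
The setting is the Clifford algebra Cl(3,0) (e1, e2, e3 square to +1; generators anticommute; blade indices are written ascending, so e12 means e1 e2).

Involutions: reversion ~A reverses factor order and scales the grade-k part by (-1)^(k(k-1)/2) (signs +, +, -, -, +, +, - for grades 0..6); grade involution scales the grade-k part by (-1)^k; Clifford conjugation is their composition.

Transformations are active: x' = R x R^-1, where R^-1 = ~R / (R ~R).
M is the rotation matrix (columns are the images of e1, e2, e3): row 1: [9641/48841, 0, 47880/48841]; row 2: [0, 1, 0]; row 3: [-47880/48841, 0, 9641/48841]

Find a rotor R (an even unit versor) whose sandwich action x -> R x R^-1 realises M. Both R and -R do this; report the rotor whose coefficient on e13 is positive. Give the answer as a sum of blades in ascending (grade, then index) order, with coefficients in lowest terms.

Method: write R = a + b12*e12 + b13*e13 + b23*e23 with a^2 + b12^2 + b13^2 + b23^2 = 1 (so R^-1 = ~R). Expanding the columns R e_j ~R gives tr M = 4a^2 - 1 and, from the antisymmetric part, M21 - M12 = -4a*b12, M13 - M31 = 4a*b13, M32 - M23 = -4a*b23.
Here tr M = 68123/48841, so a^2 = (1 + tr M)/4 = 29241/48841 and a = ±171/221. Taking a = 171/221: M21 - M12 = 0, M13 - M31 = 95760/48841, M32 - M23 = 0, giving b12 = 0, b13 = 140/221, b23 = 0, i.e. R = 171/221 + 140/221*e13.
Its e13 coefficient is already positive.
Answer: 171/221 + 140/221*e13. Note: both R and -R realise this M (trace 68123/48841); the covering map identifies them, and the e13-coefficient sign is the tie-breaker.


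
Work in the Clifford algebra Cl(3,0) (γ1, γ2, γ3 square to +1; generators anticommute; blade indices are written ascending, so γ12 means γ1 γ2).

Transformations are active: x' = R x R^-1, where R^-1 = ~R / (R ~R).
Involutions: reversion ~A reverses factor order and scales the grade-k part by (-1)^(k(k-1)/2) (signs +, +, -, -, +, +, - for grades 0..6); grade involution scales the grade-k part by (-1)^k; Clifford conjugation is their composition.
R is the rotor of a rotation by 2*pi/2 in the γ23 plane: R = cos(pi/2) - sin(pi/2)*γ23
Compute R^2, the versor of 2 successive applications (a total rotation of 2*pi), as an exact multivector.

Because a rotor carries half the rotation angle, composing 2 copies of this γ23-plane rotor multiplies the phase: 2*(pi/2) = pi, hence R^2 = cos(pi) - sin(pi)*γ23.
cos(pi) = -1 and sin(pi) = 0, so R^2 = -1. The total rotation 2*pi is 1 full turn, so every vector returns to itself, yet the rotor is -1, on the OTHER sheet of the double cover (an odd number of 2*pi turns).
Answer: -1


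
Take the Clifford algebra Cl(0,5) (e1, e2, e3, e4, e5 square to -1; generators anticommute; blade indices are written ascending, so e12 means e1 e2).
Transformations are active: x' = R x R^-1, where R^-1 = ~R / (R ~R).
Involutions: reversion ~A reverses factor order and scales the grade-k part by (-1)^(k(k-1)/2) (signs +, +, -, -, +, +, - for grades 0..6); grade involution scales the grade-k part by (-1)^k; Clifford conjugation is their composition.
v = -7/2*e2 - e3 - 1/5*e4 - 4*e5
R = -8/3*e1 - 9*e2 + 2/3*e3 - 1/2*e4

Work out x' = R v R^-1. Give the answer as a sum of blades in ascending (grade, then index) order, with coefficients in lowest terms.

~R = -8/3*e1 - 9*e2 + 2/3*e3 - 1/2*e4, and R ~R = -3197/36, so R^-1 = ~R / (-3197/36).
R v = -464/15 + 28/3*e12 + 8/3*e13 + 8/15*e14 + 32/3*e15 + 34/3*e23 + 1/20*e24 + 36*e25 - 19/30*e34 - 8/3*e35 + 2*e45
Answer: -29696/15985*e1 - 88553/31970*e2 + 23409/15985*e3 - 2371/15985*e4 + 4*e5


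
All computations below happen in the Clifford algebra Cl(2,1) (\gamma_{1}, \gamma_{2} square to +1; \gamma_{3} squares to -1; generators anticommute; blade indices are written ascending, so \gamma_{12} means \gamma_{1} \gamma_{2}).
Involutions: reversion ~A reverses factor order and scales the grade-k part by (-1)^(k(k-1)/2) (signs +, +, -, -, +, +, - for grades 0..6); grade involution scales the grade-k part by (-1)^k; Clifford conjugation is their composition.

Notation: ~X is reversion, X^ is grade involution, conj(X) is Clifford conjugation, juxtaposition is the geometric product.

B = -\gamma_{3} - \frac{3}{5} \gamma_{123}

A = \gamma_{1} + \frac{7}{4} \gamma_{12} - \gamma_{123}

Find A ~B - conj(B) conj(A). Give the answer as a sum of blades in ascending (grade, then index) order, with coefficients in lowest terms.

first term: -\frac{3}{5} - \frac{21}{20} \gamma_{3} - \gamma_{12} - \gamma_{13} + \frac{3}{5} \gamma_{23} - \frac{7}{4} \gamma_{123}
second term: \frac{3}{5} - \frac{21}{20} \gamma_{3} + \gamma_{12} + \gamma_{13} + \frac{3}{5} \gamma_{23} - \frac{7}{4} \gamma_{123}
Answer: -\frac{6}{5} - 2 \gamma_{12} - 2 \gamma_{13}


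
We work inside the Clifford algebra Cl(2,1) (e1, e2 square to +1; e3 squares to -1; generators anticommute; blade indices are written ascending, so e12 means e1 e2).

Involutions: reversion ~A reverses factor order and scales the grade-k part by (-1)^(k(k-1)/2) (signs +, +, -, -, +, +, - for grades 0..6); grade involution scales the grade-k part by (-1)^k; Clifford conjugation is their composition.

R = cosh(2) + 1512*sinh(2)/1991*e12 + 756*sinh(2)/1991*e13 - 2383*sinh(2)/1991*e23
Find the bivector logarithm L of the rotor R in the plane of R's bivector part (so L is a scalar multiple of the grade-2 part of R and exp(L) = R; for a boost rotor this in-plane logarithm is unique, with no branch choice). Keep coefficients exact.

The scalar part of R is cosh(2), so cosh pins the rapidity up to sign — the sign comes from the bivector part; dividing that part by sinh of the rapidity yields the plane, and the in-plane L = rapidity * plane is unique because the two sign choices cancel.
Concretely: cosh(rapidity) = cosh(2) gives rapidity = ±2, and since rapidity/sinh(rapidity) is even the sign is immaterial: L = (rapidity/sinh(rapidity)) * <R>_2 = (2/sinh(2)) * <R>_2.
Answer: 3024/1991*e12 + 1512/1991*e13 - 4766/1991*e23


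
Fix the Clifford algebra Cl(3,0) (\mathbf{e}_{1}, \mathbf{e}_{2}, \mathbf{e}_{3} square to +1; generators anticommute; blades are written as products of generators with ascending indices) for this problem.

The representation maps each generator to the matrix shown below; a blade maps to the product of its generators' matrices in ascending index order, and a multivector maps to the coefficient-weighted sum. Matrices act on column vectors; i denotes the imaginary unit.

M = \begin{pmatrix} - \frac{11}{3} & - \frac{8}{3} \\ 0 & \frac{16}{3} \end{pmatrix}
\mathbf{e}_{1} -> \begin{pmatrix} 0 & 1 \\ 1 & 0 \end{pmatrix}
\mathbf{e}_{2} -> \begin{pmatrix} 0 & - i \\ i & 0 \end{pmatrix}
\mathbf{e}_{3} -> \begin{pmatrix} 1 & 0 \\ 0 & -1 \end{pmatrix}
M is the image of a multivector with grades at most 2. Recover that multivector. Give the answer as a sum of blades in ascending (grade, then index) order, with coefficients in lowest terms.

Method: 1, rho(e_{1}), rho(e_{2}), rho(e_{3}) form a trace-orthogonal basis of the 2x2 complex matrices (tr(X Y) = 2 if X = Y, else 0), so M = m0*1 + m1*rho(e_{1}) + m2*rho(e_{2}) + m3*rho(e_{3}) with m0 = tr(M)/2 = \frac{5}{6}, m1 = tr(M rho(e_{1}))/2 = - \frac{4}{3}, m2 = tr(M rho(e_{2}))/2 = - \frac{4 i}{3}, m3 = tr(M rho(e_{3}))/2 = - \frac{9}{2}.
Multiplying table entries, the bivector images are rho(e_{1} e_{2}) = i*rho(e_{3}), rho(e_{1} e_{3}) = -i*rho(e_{2}), rho(e_{2} e_{3}) = i*rho(e_{1}); with real blade coefficients the real parts of m0..m3 are the coefficients of 1, e_{1}, e_{2}, e_{3} and the imaginary parts give the bivectors (e_{2} e_{3}: Im m1, e_{1} e_{3}: -Im m2, e_{1} e_{2}: Im m3).
Answer: \frac{5}{6} - \frac{4}{3} e_{1} - \frac{9}{2} e_{3} + \frac{4}{3} e_{1} e_{3}


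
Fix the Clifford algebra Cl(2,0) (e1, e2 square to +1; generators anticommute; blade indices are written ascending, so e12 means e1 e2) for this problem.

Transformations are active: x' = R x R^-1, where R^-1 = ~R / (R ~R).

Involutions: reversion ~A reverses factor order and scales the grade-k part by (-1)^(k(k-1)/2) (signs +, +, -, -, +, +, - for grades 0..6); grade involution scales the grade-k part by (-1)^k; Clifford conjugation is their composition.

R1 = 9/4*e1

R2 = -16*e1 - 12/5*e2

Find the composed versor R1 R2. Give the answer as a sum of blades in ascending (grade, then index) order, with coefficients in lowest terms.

Distribute over the terms of R1 (each basis-blade product reordered to ascending indices, repeated generators contracted through their squares):
(9/4*e1) R2 = -36 - 27/5*e12
Answer: -36 - 27/5*e12


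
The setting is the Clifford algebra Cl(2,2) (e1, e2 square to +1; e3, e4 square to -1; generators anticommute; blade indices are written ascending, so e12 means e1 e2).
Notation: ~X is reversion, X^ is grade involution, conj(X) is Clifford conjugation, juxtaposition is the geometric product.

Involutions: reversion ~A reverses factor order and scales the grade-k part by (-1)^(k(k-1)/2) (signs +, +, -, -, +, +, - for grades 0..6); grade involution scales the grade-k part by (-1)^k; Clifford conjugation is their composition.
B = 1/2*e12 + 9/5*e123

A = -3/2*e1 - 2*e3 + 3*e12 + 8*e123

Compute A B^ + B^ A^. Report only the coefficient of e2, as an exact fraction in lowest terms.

first term: -159/10 - 3/4*e2 + 7/5*e3 - 18/5*e12 + 27/10*e23 - e123
second term: 129/10 - 3/4*e2 + 47/5*e3 + 18/5*e12 - 27/10*e23 + e123
Answer: -3/2


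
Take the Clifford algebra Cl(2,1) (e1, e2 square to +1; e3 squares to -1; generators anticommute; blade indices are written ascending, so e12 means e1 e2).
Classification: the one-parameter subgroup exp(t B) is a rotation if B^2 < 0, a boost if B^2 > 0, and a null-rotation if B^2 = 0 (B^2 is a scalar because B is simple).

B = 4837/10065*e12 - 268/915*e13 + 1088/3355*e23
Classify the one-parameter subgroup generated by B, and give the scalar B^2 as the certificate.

B^2 term by term: the squares give (4837/10065)^2*(e12)^2 + (-268/915)^2*(e13)^2 + (1088/3355)^2*(e23)^2 = 23396569/101304225*(-1) + 71824/837225*(+1) + 1183744/11256025*(+1) = -1/25 (each basis 2-blade squares to minus the product of its generators' squares); cross terms between blades sharing an index anticommute and cancel. So B^2 = -1/25.
Answer: rotation, certificate B^2 = -1/25. Check the certificate: B^2 = -1/25, and that sign is decisive whatever form B takes.


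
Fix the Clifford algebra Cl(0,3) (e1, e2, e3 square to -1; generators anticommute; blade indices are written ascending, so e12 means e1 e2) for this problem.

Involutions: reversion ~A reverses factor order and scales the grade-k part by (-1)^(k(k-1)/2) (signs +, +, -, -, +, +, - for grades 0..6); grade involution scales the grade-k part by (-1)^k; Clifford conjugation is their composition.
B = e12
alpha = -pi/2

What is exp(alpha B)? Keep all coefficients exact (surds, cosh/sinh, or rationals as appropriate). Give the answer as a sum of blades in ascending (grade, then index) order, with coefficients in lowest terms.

B^2 = (1)^2*(e12)^2 = 1*(-1) = -1 (a basis 2-blade squares to minus the product of its generators' squares).
B^2 = -1 — since the square is negative, the closed form is circular: l = 1, alpha*l = -pi/2, so exp(alpha B) = cos(-pi/2) + (sin(-pi/2)/1)*B = 0 + (-1)*B.
Answer: -e12


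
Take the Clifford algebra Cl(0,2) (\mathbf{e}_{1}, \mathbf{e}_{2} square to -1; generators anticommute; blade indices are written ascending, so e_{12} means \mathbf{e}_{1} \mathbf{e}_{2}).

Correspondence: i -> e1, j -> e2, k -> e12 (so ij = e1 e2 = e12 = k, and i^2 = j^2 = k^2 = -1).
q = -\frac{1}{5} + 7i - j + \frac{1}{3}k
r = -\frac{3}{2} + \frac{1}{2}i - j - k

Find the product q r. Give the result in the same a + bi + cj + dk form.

In blades: q = -\frac{1}{5} + 7 e_{1} - e_{2} + \frac{1}{3} e_{12}, r = -\frac{3}{2} + \frac{1}{2} e_{1} - e_{2} - e_{12}.
Distribute q over r term by term (generator squares from the signature, products reordered to ascending indices): (-\frac{1}{5})*r = \frac{3}{10} - \frac{1}{10} e_{1} + \frac{1}{5} e_{2} + \frac{1}{5} e_{12}; (7 e_{1})*r = -\frac{7}{2} - \frac{21}{2} e_{1} + 7 e_{2} - 7 e_{12}; (-e_{2})*r = -1 + e_{1} + \frac{3}{2} e_{2} + \frac{1}{2} e_{12}; (\frac{1}{3} e_{12})*r = \frac{1}{3} + \frac{1}{3} e_{1} + \frac{1}{6} e_{2} - \frac{1}{2} e_{12}.
Sum: -\frac{58}{15} - \frac{139}{15} e_{1} + \frac{133}{15} e_{2} - \frac{34}{5} e_{12}; translating back through the correspondence:
Answer: -\frac{58}{15} - \frac{139}{15}i + \frac{133}{15}j - \frac{34}{5}k


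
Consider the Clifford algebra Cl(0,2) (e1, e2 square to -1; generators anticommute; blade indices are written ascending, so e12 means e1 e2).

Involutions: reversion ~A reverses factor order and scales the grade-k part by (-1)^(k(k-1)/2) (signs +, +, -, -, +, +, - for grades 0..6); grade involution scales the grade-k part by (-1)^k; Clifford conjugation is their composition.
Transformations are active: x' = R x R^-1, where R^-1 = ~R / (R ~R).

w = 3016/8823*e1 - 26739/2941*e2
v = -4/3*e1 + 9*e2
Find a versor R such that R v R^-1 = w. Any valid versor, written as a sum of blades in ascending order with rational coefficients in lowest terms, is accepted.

The midline construction: v and w both square to -745/9, so reflecting in their sum -2916/2941*e1 - 270/2941*e2 exchanges them.
Answer: -2916/2941*e1 - 270/2941*e2


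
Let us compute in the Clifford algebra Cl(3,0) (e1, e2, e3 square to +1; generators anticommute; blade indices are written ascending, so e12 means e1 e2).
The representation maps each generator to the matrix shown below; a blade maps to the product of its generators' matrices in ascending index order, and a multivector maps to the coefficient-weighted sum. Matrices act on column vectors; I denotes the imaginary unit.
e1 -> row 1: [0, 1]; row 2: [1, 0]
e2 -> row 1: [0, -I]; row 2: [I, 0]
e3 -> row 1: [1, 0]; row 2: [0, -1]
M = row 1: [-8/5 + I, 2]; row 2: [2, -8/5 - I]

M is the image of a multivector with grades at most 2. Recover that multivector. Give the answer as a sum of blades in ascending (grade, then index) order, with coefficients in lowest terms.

Method: 1, rho(e1), rho(e2), rho(e3) form a trace-orthogonal basis of the 2x2 complex matrices (tr(X Y) = 2 if X = Y, else 0), so M = m0*1 + m1*rho(e1) + m2*rho(e2) + m3*rho(e3) with m0 = tr(M)/2 = -8/5, m1 = tr(M rho(e1))/2 = 2, m2 = tr(M rho(e2))/2 = 0, m3 = tr(M rho(e3))/2 = I.
Multiplying table entries, the bivector images are rho(e12) = I*rho(e3), rho(e13) = -I*rho(e2), rho(e23) = I*rho(e1); with real blade coefficients the real parts of m0..m3 are the coefficients of 1, e1, e2, e3 and the imaginary parts give the bivectors (e23: Im m1, e13: -Im m2, e12: Im m3).
Answer: -8/5 + 2*e1 + e12


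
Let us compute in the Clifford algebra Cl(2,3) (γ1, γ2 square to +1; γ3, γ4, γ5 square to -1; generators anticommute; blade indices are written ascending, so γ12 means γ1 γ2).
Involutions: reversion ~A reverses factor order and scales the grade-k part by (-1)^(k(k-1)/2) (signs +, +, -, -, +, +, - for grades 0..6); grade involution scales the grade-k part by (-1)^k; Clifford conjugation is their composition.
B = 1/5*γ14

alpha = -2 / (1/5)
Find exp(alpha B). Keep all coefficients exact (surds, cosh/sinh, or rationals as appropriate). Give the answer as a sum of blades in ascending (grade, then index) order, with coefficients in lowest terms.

B^2 = (1/5)^2*(γ14)^2 = 1/25*(+1) = 1/25 (a basis 2-blade squares to minus the product of its generators' squares).
B^2 = 1/25 — the positive square puts this in the hyperbolic regime; l = 1/5, alpha*l = -2, so exp(alpha B) = cosh(-2) + (sinh(-2)/(1/5))*B = cosh(2) + (-5*sinh(2))*B.
Answer: cosh(2) - sinh(2)*γ14


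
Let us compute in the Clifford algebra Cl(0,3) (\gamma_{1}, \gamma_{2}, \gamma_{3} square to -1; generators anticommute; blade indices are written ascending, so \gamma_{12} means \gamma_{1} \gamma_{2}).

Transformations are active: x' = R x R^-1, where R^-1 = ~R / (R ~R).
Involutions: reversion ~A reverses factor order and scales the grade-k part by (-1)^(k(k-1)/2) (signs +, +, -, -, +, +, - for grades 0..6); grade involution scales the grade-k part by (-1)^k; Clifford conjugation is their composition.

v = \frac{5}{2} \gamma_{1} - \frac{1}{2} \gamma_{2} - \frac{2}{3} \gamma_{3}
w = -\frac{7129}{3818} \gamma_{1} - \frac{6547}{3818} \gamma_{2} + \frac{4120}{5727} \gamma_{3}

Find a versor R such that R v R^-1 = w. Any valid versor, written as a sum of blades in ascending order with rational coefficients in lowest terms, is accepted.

Construction: equal norms (both -\frac{125}{18}) license R = v + w = \frac{1208}{1909} \gamma_{1} - \frac{4228}{1909} \gamma_{2} + \frac{302}{5727} \gamma_{3} — nothing changes along that direction, while (v - w)/2 changes sign, so v maps onto w.
Answer: \frac{1208}{1909} \gamma_{1} - \frac{4228}{1909} \gamma_{2} + \frac{302}{5727} \gamma_{3}


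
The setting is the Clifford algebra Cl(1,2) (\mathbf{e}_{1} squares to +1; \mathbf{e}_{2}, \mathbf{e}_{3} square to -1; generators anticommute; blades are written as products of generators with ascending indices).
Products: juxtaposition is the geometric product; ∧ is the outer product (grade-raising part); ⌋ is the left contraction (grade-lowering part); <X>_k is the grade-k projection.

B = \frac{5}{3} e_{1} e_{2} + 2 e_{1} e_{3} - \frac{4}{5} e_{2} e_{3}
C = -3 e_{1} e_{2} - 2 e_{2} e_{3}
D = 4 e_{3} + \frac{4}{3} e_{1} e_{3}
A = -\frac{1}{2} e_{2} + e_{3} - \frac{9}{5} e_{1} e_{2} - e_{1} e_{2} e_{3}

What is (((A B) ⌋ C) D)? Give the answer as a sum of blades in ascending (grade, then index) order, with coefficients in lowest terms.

step 1: -3 + \frac{11}{30} e_{1} + \frac{6}{5} e_{2} - \frac{31}{15} e_{3} - \frac{36}{25} e_{1} e_{3} + \frac{18}{5} e_{2} e_{3} + \frac{8}{3} e_{1} e_{2} e_{3}
step 2: \frac{36}{5} - \frac{18}{5} e_{1} + \frac{91}{30} e_{2} + \frac{12}{5} e_{3} + 9 e_{1} e_{2} + 6 e_{2} e_{3}
step 3: -\frac{48}{5} + \frac{16}{5} e_{1} - 24 e_{2} + 24 e_{3} - 8 e_{1} e_{2} - \frac{24}{5} e_{1} e_{3} + \frac{2}{15} e_{2} e_{3} + \frac{1438}{45} e_{1} e_{2} e_{3}
Answer: -\frac{48}{5} + \frac{16}{5} e_{1} - 24 e_{2} + 24 e_{3} - 8 e_{1} e_{2} - \frac{24}{5} e_{1} e_{3} + \frac{2}{15} e_{2} e_{3} + \frac{1438}{45} e_{1} e_{2} e_{3}


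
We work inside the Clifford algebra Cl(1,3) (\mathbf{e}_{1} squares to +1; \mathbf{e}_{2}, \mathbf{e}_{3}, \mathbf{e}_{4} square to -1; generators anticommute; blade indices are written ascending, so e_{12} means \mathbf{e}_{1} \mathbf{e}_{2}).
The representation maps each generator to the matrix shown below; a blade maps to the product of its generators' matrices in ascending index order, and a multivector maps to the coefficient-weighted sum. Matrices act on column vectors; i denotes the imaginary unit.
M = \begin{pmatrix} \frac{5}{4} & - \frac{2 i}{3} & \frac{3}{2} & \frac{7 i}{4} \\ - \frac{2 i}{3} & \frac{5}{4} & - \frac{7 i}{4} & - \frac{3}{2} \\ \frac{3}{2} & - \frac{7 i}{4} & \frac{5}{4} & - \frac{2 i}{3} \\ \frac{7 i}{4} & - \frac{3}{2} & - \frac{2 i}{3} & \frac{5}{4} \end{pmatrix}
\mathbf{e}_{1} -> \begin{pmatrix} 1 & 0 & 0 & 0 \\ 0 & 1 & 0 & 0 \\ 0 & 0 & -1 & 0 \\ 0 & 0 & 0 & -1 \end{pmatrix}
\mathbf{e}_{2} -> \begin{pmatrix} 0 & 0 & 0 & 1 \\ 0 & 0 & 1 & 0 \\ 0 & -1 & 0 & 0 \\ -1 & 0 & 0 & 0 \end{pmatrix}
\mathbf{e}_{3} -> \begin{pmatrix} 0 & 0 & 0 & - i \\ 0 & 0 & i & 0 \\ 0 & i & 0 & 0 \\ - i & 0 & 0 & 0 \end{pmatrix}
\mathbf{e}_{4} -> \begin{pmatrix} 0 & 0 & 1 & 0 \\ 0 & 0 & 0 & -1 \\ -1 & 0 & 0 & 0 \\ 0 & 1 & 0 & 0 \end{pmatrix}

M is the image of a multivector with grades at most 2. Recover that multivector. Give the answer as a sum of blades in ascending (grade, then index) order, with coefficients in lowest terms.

Method: the blade images are trace-orthogonal — tr(rho(e_A) rho(e_B)^-1) = 4 if A = B and 0 otherwise — and rho(e_A)^-1 = (e_A)^2 * rho(e_A) with (e_A)^2 = +1 or -1, so the coefficient of e_A in the preimage is (e_A)^2 * tr(M rho(e_A))/4.
Nonzero projections over blades of grade <= 2: 1: (1)^2 = +1, tr(M 1) = 5, coefficient \frac{5}{4}; e_{3}: (e_{3})^2 = -1, tr(M rho(e_{3})) = 7, coefficient -\frac{7}{4}; e_{14}: (e_{14})^2 = +1, tr(M rho(e_{14})) = 6, coefficient \frac{3}{2}; e_{34}: (e_{34})^2 = -1, tr(M rho(e_{34})) = - \frac{8}{3}, coefficient \frac{2}{3}. Every other blade of grade <= 2 projects to 0.
Answer: \frac{5}{4} - \frac{7}{4} e_{3} + \frac{3}{2} e_{14} + \frac{2}{3} e_{34}


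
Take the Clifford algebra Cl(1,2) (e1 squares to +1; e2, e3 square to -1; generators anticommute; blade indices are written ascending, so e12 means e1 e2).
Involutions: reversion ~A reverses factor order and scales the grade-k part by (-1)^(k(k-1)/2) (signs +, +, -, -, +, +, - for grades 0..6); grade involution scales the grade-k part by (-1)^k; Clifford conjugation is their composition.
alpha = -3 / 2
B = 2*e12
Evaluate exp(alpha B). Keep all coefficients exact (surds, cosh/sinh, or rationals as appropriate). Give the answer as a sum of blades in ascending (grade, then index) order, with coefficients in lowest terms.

B^2 = (2)^2*(e12)^2 = 4*(+1) = 4 (a basis 2-blade squares to minus the product of its generators' squares).
B^2 = 4 — hyperbolic case — the even/odd split gives cosh and sinh: l = 2, alpha*l = -3, so exp(alpha B) = cosh(-3) + (sinh(-3)/2)*B = cosh(3) + (-sinh(3)/2)*B.
Answer: cosh(3) - sinh(3)*e12


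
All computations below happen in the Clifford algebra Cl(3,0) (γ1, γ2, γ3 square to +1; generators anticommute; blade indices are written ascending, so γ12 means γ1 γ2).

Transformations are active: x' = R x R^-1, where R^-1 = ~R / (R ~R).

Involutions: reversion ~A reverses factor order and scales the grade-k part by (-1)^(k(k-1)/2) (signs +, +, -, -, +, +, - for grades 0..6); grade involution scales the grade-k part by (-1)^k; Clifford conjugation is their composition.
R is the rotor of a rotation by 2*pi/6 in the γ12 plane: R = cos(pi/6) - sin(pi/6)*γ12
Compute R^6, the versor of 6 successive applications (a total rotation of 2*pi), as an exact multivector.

The rotor phase is half the rotation angle and phases add under composition, so 6 steps in the γ12 plane accumulate phase 6*(pi/6) = pi: R^6 = cos(pi) - sin(pi)*γ12.
cos(pi) = -1 and sin(pi) = 0, so R^6 = -1. The total rotation 2*pi is 1 full turn, so every vector returns to itself, yet the rotor is -1, on the OTHER sheet of the double cover (an odd number of 2*pi turns).
Answer: -1


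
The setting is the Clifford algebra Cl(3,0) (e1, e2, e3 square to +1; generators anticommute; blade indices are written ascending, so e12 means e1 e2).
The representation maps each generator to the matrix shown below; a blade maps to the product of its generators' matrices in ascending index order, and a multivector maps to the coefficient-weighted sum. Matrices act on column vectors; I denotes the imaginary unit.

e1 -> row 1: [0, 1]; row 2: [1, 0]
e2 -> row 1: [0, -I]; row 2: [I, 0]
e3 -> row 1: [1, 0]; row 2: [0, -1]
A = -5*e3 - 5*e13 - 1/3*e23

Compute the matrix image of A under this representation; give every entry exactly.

Bivector images (products of the table entries): rho(e13) = rho(e1)rho(e3) = row 1: [0, -1]; row 2: [1, 0]; rho(e23) = rho(e2)rho(e3) = row 1: [0, I]; row 2: [I, 0].
M = (-5)*rho(e3) + (-5)*rho(e13) + (-1/3)*rho(e23), summed entrywise:
Answer: row 1: [-5, 5 - I/3]; row 2: [-5 - I/3, 5]


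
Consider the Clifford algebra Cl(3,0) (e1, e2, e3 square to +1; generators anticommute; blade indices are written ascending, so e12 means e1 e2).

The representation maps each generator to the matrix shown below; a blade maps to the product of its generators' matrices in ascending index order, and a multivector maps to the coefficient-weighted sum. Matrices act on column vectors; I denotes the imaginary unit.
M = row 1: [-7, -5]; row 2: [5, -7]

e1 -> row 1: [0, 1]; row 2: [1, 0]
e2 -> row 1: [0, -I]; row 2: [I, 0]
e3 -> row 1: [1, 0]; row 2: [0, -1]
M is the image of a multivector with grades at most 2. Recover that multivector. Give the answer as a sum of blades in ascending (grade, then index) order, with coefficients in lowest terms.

Method: 1, rho(e1), rho(e2), rho(e3) form a trace-orthogonal basis of the 2x2 complex matrices (tr(X Y) = 2 if X = Y, else 0), so M = m0*1 + m1*rho(e1) + m2*rho(e2) + m3*rho(e3) with m0 = tr(M)/2 = -7, m1 = tr(M rho(e1))/2 = 0, m2 = tr(M rho(e2))/2 = -5*I, m3 = tr(M rho(e3))/2 = 0.
Multiplying table entries, the bivector images are rho(e12) = I*rho(e3), rho(e13) = -I*rho(e2), rho(e23) = I*rho(e1); with real blade coefficients the real parts of m0..m3 are the coefficients of 1, e1, e2, e3 and the imaginary parts give the bivectors (e23: Im m1, e13: -Im m2, e12: Im m3).
Answer: -7 + 5*e13


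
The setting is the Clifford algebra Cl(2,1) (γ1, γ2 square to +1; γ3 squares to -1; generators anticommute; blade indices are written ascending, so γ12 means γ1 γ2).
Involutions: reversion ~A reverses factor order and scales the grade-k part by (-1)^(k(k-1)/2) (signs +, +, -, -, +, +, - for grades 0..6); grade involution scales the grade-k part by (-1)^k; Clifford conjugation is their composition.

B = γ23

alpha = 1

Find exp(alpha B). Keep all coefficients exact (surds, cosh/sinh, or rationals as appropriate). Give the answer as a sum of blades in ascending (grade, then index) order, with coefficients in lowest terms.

B^2 = (1)^2*(γ23)^2 = 1*(+1) = 1 (a basis 2-blade squares to minus the product of its generators' squares).
B^2 = 1 — the series telescopes hyperbolically here: l = 1, alpha*l = 1, so exp(alpha B) = cosh(1) + (sinh(1)/1)*B = cosh(1) + (sinh(1))*B.
Answer: cosh(1) + sinh(1)*γ23


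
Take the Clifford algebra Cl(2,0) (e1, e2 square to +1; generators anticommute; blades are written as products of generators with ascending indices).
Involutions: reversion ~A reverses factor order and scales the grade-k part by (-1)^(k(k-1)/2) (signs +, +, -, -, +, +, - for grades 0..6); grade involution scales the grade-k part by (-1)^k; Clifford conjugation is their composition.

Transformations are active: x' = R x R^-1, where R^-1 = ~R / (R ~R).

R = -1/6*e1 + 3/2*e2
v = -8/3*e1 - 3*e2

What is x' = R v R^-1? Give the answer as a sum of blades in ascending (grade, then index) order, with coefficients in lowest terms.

~R = -1/6*e1 + 3/2*e2, and R ~R = 41/18, so R^-1 = ~R / (41/18).
R v = -73/18 + 9/2*e1 e2
Answer: 401/123*e1 - 96/41*e2


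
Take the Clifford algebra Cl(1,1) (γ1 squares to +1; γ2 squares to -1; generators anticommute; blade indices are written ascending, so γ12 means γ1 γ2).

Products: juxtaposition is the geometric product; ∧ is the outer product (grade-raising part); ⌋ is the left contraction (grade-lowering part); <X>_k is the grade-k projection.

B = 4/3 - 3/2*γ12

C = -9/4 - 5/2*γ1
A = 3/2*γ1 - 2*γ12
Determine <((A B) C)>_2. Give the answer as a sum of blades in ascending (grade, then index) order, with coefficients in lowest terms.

step 1: 3 + 2*γ1 - 9/4*γ2 - 8/3*γ12
step 2: -47/4 - 12*γ1 - 77/48*γ2 + 3/8*γ12
step 3: 3/8*γ12
Answer: 3/8*γ12


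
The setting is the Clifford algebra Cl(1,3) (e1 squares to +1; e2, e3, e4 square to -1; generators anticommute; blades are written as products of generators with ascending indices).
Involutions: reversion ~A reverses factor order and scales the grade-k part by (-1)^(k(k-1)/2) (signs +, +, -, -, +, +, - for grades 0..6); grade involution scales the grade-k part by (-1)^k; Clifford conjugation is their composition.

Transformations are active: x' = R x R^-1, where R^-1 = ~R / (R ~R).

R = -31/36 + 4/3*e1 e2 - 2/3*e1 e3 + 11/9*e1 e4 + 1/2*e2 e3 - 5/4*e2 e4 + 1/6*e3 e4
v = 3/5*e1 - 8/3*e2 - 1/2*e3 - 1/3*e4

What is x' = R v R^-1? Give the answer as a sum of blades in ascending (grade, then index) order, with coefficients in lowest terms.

~R = -31/36 - 4/3*e1 e2 + 2/3*e1 e3 - 11/9*e1 e4 - 1/2*e2 e3 + 5/4*e2 e4 - 1/6*e3 e4, and R ~R = -245/216, so R^-1 = ~R / (-245/216).
R v = 1681/540*e1 + 359/270*e2 - 161/360*e3 + 757/270*e4 - 193/90*e1 e2 e3 + 223/108*e1 e2 e4 + 14/15*e1 e3 e4 - 89/72*e2 e3 e4
Answer: 16213/1575*e1 - 1009/525*e2 - 4733/1050*e3 + 14864/1575*e4
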